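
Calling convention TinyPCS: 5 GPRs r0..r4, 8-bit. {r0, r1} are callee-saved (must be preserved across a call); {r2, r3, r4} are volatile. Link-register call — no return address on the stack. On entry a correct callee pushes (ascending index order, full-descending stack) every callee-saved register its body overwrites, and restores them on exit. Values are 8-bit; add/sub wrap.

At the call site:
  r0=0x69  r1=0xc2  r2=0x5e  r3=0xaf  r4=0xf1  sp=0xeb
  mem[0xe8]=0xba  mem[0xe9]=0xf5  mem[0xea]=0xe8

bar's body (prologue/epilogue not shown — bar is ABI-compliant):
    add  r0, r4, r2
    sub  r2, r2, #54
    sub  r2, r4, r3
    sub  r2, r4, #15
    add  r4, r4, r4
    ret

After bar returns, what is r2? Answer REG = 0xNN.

prologue: push r0 -> mem[0xea]=0x69, sp=0xea
body[0] add  r0, r4, r2 -> r0=0x4f
body[1] sub  r2, r2, #54 -> r2=0x28
body[2] sub  r2, r4, r3 -> r2=0x42
body[3] sub  r2, r4, #15 -> r2=0xe2
body[4] add  r4, r4, r4 -> r4=0xe2
epilogue: pop r0=0x69, sp=0xeb
r2 is caller-saved -> body value

REG = 0xe2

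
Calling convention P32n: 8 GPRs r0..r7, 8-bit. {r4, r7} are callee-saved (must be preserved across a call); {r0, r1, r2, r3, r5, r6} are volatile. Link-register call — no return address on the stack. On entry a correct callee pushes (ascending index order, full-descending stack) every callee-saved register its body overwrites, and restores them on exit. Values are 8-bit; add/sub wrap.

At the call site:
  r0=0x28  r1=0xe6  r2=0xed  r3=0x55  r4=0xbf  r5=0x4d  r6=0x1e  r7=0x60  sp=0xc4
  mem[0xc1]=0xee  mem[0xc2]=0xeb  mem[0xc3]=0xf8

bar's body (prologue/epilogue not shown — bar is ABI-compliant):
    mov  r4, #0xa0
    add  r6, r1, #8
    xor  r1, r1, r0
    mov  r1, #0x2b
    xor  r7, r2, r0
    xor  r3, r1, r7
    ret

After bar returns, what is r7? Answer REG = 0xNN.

REG = 0x60

prologue: push r4 -> mem[0xc3]=0xbf, sp=0xc3
prologue: push r7 -> mem[0xc2]=0x60, sp=0xc2
body[0] mov  r4, #0xa0 -> r4=0xa0
body[1] add  r6, r1, #8 -> r6=0xee
body[2] xor  r1, r1, r0 -> r1=0xce
body[3] mov  r1, #0x2b -> r1=0x2b
body[4] xor  r7, r2, r0 -> r7=0xc5
body[5] xor  r3, r1, r7 -> r3=0xee
epilogue: pop r7=0x60, sp=0xc3
epilogue: pop r4=0xbf, sp=0xc4
r7 is callee-saved -> restored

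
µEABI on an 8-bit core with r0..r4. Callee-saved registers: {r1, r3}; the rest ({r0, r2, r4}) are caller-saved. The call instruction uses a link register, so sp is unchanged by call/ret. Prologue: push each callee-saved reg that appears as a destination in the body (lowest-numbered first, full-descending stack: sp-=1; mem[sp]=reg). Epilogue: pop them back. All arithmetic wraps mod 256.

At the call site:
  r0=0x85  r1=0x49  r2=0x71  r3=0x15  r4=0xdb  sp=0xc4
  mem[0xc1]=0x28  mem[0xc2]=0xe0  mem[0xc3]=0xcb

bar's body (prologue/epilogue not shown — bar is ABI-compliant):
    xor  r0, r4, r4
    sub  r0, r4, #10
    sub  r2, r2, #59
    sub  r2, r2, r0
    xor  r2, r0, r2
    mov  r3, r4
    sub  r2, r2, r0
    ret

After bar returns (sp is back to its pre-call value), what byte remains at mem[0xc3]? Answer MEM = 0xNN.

MEM = 0x15

prologue: push r3 → mem[0xc3]=0x15, sp=0xc3
body[0] xor  r0, r4, r4 → r0=0x00
body[1] sub  r0, r4, #10 → r0=0xd1
body[2] sub  r2, r2, #59 → r2=0x36
body[3] sub  r2, r2, r0 → r2=0x65
body[4] xor  r2, r0, r2 → r2=0xb4
body[5] mov  r3, r4 → r3=0xdb
body[6] sub  r2, r2, r0 → r2=0xe3
epilogue: pop r3=0x15, sp=0xc4
prologue pushed ['r3'] at ['0xc3']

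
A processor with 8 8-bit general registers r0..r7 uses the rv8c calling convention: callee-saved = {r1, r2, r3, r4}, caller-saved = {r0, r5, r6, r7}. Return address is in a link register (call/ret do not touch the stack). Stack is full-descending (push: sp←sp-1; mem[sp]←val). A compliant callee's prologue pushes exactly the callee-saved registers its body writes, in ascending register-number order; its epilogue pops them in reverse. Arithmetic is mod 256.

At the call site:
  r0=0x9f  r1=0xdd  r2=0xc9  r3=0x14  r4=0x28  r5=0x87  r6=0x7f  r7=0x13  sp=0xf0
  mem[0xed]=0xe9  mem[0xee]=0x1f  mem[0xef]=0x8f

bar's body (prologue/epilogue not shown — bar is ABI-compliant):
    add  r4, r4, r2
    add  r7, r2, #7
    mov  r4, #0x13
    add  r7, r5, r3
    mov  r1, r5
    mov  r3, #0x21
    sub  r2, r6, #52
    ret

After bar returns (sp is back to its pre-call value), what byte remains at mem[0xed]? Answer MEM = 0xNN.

prologue: push r1 → mem[0xef]=0xdd, sp=0xef
prologue: push r2 → mem[0xee]=0xc9, sp=0xee
prologue: push r3 → mem[0xed]=0x14, sp=0xed
prologue: push r4 → mem[0xec]=0x28, sp=0xec
body[0] add  r4, r4, r2 → r4=0xf1
body[1] add  r7, r2, #7 → r7=0xd0
body[2] mov  r4, #0x13 → r4=0x13
body[3] add  r7, r5, r3 → r7=0x9b
body[4] mov  r1, r5 → r1=0x87
body[5] mov  r3, #0x21 → r3=0x21
body[6] sub  r2, r6, #52 → r2=0x4b
epilogue: pop r4=0x28, sp=0xed
epilogue: pop r3=0x14, sp=0xee
epilogue: pop r2=0xc9, sp=0xef
epilogue: pop r1=0xdd, sp=0xf0
prologue pushed ['r1', 'r2', 'r3', 'r4'] at ['0xef', '0xee', '0xed', '0xec']

MEM = 0x14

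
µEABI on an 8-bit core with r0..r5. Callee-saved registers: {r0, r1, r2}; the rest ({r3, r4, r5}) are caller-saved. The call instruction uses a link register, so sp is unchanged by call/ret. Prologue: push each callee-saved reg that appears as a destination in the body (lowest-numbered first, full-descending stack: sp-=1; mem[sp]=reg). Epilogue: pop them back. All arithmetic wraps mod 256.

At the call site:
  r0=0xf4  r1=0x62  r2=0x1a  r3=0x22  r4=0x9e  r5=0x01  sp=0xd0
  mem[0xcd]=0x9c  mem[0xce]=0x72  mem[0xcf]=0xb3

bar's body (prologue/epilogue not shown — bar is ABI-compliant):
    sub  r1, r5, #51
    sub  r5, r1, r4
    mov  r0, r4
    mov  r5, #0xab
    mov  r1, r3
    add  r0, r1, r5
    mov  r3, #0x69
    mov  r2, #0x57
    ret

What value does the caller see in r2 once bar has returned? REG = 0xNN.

REG = 0x1a

prologue: push r0 -> mem[0xcf]=0xf4, sp=0xcf
prologue: push r1 -> mem[0xce]=0x62, sp=0xce
prologue: push r2 -> mem[0xcd]=0x1a, sp=0xcd
body[0] sub  r1, r5, #51 -> r1=0xce
body[1] sub  r5, r1, r4 -> r5=0x30
body[2] mov  r0, r4 -> r0=0x9e
body[3] mov  r5, #0xab -> r5=0xab
body[4] mov  r1, r3 -> r1=0x22
body[5] add  r0, r1, r5 -> r0=0xcd
body[6] mov  r3, #0x69 -> r3=0x69
body[7] mov  r2, #0x57 -> r2=0x57
epilogue: pop r2=0x1a, sp=0xce
epilogue: pop r1=0x62, sp=0xcf
epilogue: pop r0=0xf4, sp=0xd0
r2 is callee-saved -> restored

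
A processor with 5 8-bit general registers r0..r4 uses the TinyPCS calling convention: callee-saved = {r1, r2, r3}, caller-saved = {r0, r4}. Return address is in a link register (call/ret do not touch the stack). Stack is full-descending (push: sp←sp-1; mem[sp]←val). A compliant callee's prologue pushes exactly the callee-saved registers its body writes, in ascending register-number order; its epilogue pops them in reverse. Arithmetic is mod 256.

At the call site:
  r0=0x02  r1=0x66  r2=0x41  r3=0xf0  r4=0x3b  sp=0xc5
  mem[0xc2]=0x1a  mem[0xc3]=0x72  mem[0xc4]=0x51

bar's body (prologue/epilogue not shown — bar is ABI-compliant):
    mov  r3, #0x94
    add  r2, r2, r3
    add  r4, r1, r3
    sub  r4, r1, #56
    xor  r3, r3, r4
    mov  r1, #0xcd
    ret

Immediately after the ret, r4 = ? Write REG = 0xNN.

REG = 0x2e

prologue: push r1 → mem[0xc4]=0x66, sp=0xc4
prologue: push r2 → mem[0xc3]=0x41, sp=0xc3
prologue: push r3 → mem[0xc2]=0xf0, sp=0xc2
body[0] mov  r3, #0x94 → r3=0x94
body[1] add  r2, r2, r3 → r2=0xd5
body[2] add  r4, r1, r3 → r4=0xfa
body[3] sub  r4, r1, #56 → r4=0x2e
body[4] xor  r3, r3, r4 → r3=0xba
body[5] mov  r1, #0xcd → r1=0xcd
epilogue: pop r3=0xf0, sp=0xc3
epilogue: pop r2=0x41, sp=0xc4
epilogue: pop r1=0x66, sp=0xc5
r4 is caller-saved → body value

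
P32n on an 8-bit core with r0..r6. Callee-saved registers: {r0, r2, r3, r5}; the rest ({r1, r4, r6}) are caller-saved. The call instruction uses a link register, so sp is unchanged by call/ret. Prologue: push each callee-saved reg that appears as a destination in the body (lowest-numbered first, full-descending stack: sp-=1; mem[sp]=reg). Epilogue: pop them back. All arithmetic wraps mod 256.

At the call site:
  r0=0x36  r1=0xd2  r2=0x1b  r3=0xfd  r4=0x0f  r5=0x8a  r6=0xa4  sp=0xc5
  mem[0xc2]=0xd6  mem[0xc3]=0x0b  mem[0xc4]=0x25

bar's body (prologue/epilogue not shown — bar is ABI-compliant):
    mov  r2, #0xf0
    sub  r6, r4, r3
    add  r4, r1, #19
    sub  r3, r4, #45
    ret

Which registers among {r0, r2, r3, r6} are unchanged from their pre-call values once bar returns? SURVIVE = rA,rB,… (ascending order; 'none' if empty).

SURVIVE = r0,r2,r3

prologue: push r2 → mem[0xc4]=0x1b, sp=0xc4
prologue: push r3 → mem[0xc3]=0xfd, sp=0xc3
body[0] mov  r2, #0xf0 → r2=0xf0
body[1] sub  r6, r4, r3 → r6=0x12
body[2] add  r4, r1, #19 → r4=0xe5
body[3] sub  r3, r4, #45 → r3=0xb8
epilogue: pop r3=0xfd, sp=0xc4
epilogue: pop r2=0x1b, sp=0xc5
r0: callee-saved, written=False
r2: callee-saved, written=True
r3: callee-saved, written=True
r6: caller-saved, written=True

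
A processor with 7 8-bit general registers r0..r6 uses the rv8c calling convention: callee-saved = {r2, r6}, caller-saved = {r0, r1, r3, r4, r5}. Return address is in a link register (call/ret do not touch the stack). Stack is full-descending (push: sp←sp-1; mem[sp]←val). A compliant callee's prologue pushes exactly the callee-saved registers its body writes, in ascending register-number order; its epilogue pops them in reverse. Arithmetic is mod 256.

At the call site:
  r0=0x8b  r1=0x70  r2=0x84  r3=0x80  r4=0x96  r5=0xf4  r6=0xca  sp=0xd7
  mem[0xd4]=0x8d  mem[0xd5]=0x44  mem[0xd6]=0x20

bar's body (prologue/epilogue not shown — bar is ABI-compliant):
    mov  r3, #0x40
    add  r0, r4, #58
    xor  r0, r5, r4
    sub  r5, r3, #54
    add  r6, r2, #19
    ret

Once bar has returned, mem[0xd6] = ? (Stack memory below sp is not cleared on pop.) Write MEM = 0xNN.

MEM = 0xca

prologue: push r6 -> mem[0xd6]=0xca, sp=0xd6
body[0] mov  r3, #0x40 -> r3=0x40
body[1] add  r0, r4, #58 -> r0=0xd0
body[2] xor  r0, r5, r4 -> r0=0x62
body[3] sub  r5, r3, #54 -> r5=0x0a
body[4] add  r6, r2, #19 -> r6=0x97
epilogue: pop r6=0xca, sp=0xd7
prologue pushed ['r6'] at ['0xd6']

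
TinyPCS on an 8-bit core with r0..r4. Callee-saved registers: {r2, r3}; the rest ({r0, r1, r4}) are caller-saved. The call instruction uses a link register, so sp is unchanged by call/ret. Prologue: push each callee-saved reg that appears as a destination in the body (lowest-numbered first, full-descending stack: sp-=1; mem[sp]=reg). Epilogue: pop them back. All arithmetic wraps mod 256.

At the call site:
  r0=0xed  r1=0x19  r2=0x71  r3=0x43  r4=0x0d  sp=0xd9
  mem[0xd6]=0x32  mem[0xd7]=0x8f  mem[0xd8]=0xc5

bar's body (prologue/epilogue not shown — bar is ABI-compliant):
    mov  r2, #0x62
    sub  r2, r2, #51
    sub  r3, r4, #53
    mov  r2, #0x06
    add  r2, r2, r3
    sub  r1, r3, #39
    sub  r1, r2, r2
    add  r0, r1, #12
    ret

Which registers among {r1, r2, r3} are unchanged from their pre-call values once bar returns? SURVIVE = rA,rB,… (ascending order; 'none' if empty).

SURVIVE = r2,r3

prologue: push r2 → mem[0xd8]=0x71, sp=0xd8
prologue: push r3 → mem[0xd7]=0x43, sp=0xd7
body[0] mov  r2, #0x62 → r2=0x62
body[1] sub  r2, r2, #51 → r2=0x2f
body[2] sub  r3, r4, #53 → r3=0xd8
body[3] mov  r2, #0x06 → r2=0x06
body[4] add  r2, r2, r3 → r2=0xde
body[5] sub  r1, r3, #39 → r1=0xb1
body[6] sub  r1, r2, r2 → r1=0x00
body[7] add  r0, r1, #12 → r0=0x0c
epilogue: pop r3=0x43, sp=0xd8
epilogue: pop r2=0x71, sp=0xd9
r1: caller-saved, written=True
r2: callee-saved, written=True
r3: callee-saved, written=True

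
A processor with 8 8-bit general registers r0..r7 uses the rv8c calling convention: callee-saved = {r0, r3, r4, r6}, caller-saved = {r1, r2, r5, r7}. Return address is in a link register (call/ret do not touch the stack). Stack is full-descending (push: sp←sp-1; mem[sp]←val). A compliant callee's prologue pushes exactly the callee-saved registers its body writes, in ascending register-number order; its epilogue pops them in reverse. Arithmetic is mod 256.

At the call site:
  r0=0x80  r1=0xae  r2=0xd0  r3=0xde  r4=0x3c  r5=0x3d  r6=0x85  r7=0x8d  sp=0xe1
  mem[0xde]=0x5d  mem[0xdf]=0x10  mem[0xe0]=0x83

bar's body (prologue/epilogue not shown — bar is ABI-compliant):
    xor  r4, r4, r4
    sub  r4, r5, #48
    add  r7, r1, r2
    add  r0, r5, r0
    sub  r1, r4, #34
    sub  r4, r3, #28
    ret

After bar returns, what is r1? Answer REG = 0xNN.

REG = 0xeb

prologue: push r0 -> mem[0xe0]=0x80, sp=0xe0
prologue: push r4 -> mem[0xdf]=0x3c, sp=0xdf
body[0] xor  r4, r4, r4 -> r4=0x00
body[1] sub  r4, r5, #48 -> r4=0x0d
body[2] add  r7, r1, r2 -> r7=0x7e
body[3] add  r0, r5, r0 -> r0=0xbd
body[4] sub  r1, r4, #34 -> r1=0xeb
body[5] sub  r4, r3, #28 -> r4=0xc2
epilogue: pop r4=0x3c, sp=0xe0
epilogue: pop r0=0x80, sp=0xe1
r1 is caller-saved -> body value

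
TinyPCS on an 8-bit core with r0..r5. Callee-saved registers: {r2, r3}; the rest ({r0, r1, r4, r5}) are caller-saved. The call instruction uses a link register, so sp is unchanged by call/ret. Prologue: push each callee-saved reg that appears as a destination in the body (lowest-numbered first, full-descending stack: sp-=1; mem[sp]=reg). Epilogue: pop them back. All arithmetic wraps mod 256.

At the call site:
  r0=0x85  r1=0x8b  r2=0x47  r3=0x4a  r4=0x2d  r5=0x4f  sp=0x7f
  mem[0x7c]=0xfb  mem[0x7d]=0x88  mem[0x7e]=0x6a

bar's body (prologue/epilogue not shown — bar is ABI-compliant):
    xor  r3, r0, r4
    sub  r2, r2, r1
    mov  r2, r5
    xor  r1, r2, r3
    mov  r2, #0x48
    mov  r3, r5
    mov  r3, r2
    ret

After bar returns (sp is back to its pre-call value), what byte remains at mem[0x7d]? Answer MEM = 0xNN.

MEM = 0x4a

prologue: push r2 → mem[0x7e]=0x47, sp=0x7e
prologue: push r3 → mem[0x7d]=0x4a, sp=0x7d
body[0] xor  r3, r0, r4 → r3=0xa8
body[1] sub  r2, r2, r1 → r2=0xbc
body[2] mov  r2, r5 → r2=0x4f
body[3] xor  r1, r2, r3 → r1=0xe7
body[4] mov  r2, #0x48 → r2=0x48
body[5] mov  r3, r5 → r3=0x4f
body[6] mov  r3, r2 → r3=0x48
epilogue: pop r3=0x4a, sp=0x7e
epilogue: pop r2=0x47, sp=0x7f
prologue pushed ['r2', 'r3'] at ['0x7e', '0x7d']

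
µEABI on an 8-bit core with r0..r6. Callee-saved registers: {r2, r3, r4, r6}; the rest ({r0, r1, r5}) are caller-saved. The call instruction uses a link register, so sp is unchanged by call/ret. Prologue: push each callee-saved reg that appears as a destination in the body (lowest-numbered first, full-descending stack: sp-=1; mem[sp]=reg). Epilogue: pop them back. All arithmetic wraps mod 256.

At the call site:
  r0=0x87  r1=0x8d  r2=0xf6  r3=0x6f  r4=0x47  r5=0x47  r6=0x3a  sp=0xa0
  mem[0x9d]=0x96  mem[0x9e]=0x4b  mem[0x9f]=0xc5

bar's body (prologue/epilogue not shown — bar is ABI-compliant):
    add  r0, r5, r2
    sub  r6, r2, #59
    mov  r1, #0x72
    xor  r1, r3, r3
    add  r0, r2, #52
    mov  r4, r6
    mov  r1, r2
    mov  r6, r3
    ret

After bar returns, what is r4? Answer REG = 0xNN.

prologue: push r4 → mem[0x9f]=0x47, sp=0x9f
prologue: push r6 → mem[0x9e]=0x3a, sp=0x9e
body[0] add  r0, r5, r2 → r0=0x3d
body[1] sub  r6, r2, #59 → r6=0xbb
body[2] mov  r1, #0x72 → r1=0x72
body[3] xor  r1, r3, r3 → r1=0x00
body[4] add  r0, r2, #52 → r0=0x2a
body[5] mov  r4, r6 → r4=0xbb
body[6] mov  r1, r2 → r1=0xf6
body[7] mov  r6, r3 → r6=0x6f
epilogue: pop r6=0x3a, sp=0x9f
epilogue: pop r4=0x47, sp=0xa0
r4 is callee-saved → restored

REG = 0x47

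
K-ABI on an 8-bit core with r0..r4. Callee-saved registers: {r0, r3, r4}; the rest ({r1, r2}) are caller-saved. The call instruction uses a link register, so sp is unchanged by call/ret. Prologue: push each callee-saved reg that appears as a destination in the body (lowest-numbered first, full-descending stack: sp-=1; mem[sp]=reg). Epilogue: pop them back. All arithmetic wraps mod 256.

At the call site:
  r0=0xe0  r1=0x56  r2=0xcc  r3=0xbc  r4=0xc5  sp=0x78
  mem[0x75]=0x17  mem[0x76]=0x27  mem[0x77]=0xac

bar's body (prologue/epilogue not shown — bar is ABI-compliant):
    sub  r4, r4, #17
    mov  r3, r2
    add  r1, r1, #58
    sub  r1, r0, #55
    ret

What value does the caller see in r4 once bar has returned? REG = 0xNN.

prologue: push r3 -> mem[0x77]=0xbc, sp=0x77
prologue: push r4 -> mem[0x76]=0xc5, sp=0x76
body[0] sub  r4, r4, #17 -> r4=0xb4
body[1] mov  r3, r2 -> r3=0xcc
body[2] add  r1, r1, #58 -> r1=0x90
body[3] sub  r1, r0, #55 -> r1=0xa9
epilogue: pop r4=0xc5, sp=0x77
epilogue: pop r3=0xbc, sp=0x78
r4 is callee-saved -> restored

REG = 0xc5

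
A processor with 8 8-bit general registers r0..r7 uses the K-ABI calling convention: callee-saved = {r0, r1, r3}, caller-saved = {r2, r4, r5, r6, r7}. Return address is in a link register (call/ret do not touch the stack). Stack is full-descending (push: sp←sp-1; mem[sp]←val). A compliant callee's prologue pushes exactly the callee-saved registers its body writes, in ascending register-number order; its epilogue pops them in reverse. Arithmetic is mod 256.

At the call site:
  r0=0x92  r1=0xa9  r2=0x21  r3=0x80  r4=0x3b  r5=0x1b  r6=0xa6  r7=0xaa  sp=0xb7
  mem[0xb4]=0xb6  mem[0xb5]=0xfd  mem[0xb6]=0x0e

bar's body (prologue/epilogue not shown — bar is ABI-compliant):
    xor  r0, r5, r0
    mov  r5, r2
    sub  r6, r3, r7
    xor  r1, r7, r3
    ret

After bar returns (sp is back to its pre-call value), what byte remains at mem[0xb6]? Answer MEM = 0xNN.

MEM = 0x92

prologue: push r0 -> mem[0xb6]=0x92, sp=0xb6
prologue: push r1 -> mem[0xb5]=0xa9, sp=0xb5
body[0] xor  r0, r5, r0 -> r0=0x89
body[1] mov  r5, r2 -> r5=0x21
body[2] sub  r6, r3, r7 -> r6=0xd6
body[3] xor  r1, r7, r3 -> r1=0x2a
epilogue: pop r1=0xa9, sp=0xb6
epilogue: pop r0=0x92, sp=0xb7
prologue pushed ['r0', 'r1'] at ['0xb6', '0xb5']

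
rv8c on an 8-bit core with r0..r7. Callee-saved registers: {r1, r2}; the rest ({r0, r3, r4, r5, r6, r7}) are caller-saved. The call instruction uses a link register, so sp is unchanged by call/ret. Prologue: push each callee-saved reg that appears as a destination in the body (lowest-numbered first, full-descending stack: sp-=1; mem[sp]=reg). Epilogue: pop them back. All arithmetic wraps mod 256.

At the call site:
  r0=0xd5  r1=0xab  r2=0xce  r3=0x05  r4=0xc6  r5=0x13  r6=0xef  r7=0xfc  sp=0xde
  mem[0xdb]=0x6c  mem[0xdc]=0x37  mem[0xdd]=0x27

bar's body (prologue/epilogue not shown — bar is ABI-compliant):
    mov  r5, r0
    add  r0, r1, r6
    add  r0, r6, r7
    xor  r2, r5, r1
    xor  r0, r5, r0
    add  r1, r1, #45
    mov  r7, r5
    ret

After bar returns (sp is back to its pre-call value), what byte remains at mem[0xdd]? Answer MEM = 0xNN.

prologue: push r1 -> mem[0xdd]=0xab, sp=0xdd
prologue: push r2 -> mem[0xdc]=0xce, sp=0xdc
body[0] mov  r5, r0 -> r5=0xd5
body[1] add  r0, r1, r6 -> r0=0x9a
body[2] add  r0, r6, r7 -> r0=0xeb
body[3] xor  r2, r5, r1 -> r2=0x7e
body[4] xor  r0, r5, r0 -> r0=0x3e
body[5] add  r1, r1, #45 -> r1=0xd8
body[6] mov  r7, r5 -> r7=0xd5
epilogue: pop r2=0xce, sp=0xdd
epilogue: pop r1=0xab, sp=0xde
prologue pushed ['r1', 'r2'] at ['0xdd', '0xdc']

MEM = 0xab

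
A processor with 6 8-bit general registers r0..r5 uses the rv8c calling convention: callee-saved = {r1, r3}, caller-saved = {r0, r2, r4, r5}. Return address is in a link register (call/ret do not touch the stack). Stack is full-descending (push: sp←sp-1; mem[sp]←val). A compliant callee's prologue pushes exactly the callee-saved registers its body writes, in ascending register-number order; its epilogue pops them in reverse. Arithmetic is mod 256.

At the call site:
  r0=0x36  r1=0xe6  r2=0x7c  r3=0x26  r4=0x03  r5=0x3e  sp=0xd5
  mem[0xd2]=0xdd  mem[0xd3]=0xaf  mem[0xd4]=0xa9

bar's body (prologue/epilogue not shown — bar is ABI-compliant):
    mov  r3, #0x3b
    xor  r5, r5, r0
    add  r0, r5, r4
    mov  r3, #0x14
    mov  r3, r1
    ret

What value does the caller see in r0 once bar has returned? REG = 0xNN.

prologue: push r3 -> mem[0xd4]=0x26, sp=0xd4
body[0] mov  r3, #0x3b -> r3=0x3b
body[1] xor  r5, r5, r0 -> r5=0x08
body[2] add  r0, r5, r4 -> r0=0x0b
body[3] mov  r3, #0x14 -> r3=0x14
body[4] mov  r3, r1 -> r3=0xe6
epilogue: pop r3=0x26, sp=0xd5
r0 is caller-saved -> body value

REG = 0x0b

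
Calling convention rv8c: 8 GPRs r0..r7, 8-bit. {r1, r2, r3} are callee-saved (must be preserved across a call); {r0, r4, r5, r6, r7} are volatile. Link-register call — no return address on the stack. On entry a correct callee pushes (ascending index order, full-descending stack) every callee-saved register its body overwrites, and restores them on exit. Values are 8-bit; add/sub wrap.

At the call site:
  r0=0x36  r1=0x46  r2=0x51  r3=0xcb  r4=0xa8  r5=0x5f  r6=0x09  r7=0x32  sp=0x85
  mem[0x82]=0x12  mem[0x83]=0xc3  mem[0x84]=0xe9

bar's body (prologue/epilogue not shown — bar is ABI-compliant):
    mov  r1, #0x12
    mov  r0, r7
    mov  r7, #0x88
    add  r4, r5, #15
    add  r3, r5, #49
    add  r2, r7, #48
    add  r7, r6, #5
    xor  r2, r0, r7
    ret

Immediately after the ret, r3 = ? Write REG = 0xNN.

REG = 0xcb

prologue: push r1 -> mem[0x84]=0x46, sp=0x84
prologue: push r2 -> mem[0x83]=0x51, sp=0x83
prologue: push r3 -> mem[0x82]=0xcb, sp=0x82
body[0] mov  r1, #0x12 -> r1=0x12
body[1] mov  r0, r7 -> r0=0x32
body[2] mov  r7, #0x88 -> r7=0x88
body[3] add  r4, r5, #15 -> r4=0x6e
body[4] add  r3, r5, #49 -> r3=0x90
body[5] add  r2, r7, #48 -> r2=0xb8
body[6] add  r7, r6, #5 -> r7=0x0e
body[7] xor  r2, r0, r7 -> r2=0x3c
epilogue: pop r3=0xcb, sp=0x83
epilogue: pop r2=0x51, sp=0x84
epilogue: pop r1=0x46, sp=0x85
r3 is callee-saved -> restored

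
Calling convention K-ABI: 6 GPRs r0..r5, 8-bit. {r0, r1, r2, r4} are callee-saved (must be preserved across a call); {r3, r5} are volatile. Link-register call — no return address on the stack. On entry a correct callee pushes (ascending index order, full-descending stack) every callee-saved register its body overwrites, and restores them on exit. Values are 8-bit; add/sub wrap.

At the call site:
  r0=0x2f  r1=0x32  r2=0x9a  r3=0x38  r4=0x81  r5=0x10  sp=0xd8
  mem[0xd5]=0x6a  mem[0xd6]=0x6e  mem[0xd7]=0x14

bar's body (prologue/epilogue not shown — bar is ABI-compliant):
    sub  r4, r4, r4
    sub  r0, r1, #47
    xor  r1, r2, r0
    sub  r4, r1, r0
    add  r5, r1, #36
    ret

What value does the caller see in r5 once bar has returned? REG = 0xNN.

REG = 0xbd

prologue: push r0 → mem[0xd7]=0x2f, sp=0xd7
prologue: push r1 → mem[0xd6]=0x32, sp=0xd6
prologue: push r4 → mem[0xd5]=0x81, sp=0xd5
body[0] sub  r4, r4, r4 → r4=0x00
body[1] sub  r0, r1, #47 → r0=0x03
body[2] xor  r1, r2, r0 → r1=0x99
body[3] sub  r4, r1, r0 → r4=0x96
body[4] add  r5, r1, #36 → r5=0xbd
epilogue: pop r4=0x81, sp=0xd6
epilogue: pop r1=0x32, sp=0xd7
epilogue: pop r0=0x2f, sp=0xd8
r5 is caller-saved → body value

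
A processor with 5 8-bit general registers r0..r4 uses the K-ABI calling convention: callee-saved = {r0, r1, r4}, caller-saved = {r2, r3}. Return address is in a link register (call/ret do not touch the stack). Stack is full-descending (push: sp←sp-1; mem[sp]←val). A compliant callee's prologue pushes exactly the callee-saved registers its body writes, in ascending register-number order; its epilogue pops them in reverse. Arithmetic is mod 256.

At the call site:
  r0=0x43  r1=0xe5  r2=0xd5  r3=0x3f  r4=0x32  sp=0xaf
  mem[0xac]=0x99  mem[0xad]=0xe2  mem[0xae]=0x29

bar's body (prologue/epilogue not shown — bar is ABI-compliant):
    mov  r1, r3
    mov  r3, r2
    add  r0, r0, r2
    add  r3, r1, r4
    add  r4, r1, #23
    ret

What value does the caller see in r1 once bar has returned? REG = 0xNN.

REG = 0xe5

prologue: push r0 -> mem[0xae]=0x43, sp=0xae
prologue: push r1 -> mem[0xad]=0xe5, sp=0xad
prologue: push r4 -> mem[0xac]=0x32, sp=0xac
body[0] mov  r1, r3 -> r1=0x3f
body[1] mov  r3, r2 -> r3=0xd5
body[2] add  r0, r0, r2 -> r0=0x18
body[3] add  r3, r1, r4 -> r3=0x71
body[4] add  r4, r1, #23 -> r4=0x56
epilogue: pop r4=0x32, sp=0xad
epilogue: pop r1=0xe5, sp=0xae
epilogue: pop r0=0x43, sp=0xaf
r1 is callee-saved -> restored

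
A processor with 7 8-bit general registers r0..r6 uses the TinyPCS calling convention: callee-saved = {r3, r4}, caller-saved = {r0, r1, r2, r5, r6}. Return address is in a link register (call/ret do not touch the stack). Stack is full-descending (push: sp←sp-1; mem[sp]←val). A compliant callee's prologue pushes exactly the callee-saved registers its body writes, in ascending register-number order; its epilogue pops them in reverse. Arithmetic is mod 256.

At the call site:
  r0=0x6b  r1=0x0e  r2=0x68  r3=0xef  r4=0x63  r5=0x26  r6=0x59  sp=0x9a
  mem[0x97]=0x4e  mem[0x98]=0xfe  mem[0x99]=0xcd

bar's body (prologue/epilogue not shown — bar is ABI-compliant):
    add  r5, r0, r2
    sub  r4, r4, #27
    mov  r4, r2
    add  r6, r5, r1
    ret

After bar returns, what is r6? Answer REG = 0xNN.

REG = 0xe1

prologue: push r4 -> mem[0x99]=0x63, sp=0x99
body[0] add  r5, r0, r2 -> r5=0xd3
body[1] sub  r4, r4, #27 -> r4=0x48
body[2] mov  r4, r2 -> r4=0x68
body[3] add  r6, r5, r1 -> r6=0xe1
epilogue: pop r4=0x63, sp=0x9a
r6 is caller-saved -> body value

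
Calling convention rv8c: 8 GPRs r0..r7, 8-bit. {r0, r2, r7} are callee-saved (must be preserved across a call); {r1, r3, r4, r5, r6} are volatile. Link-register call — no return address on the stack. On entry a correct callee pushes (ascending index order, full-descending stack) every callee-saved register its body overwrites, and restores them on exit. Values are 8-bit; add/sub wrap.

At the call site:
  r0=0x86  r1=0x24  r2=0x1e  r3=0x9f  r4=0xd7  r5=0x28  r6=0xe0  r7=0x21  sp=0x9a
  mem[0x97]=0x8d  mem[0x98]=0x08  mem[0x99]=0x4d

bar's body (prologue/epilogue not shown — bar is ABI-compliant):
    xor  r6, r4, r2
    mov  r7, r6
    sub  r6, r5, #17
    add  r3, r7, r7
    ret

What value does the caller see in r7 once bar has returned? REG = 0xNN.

prologue: push r7 → mem[0x99]=0x21, sp=0x99
body[0] xor  r6, r4, r2 → r6=0xc9
body[1] mov  r7, r6 → r7=0xc9
body[2] sub  r6, r5, #17 → r6=0x17
body[3] add  r3, r7, r7 → r3=0x92
epilogue: pop r7=0x21, sp=0x9a
r7 is callee-saved → restored

REG = 0x21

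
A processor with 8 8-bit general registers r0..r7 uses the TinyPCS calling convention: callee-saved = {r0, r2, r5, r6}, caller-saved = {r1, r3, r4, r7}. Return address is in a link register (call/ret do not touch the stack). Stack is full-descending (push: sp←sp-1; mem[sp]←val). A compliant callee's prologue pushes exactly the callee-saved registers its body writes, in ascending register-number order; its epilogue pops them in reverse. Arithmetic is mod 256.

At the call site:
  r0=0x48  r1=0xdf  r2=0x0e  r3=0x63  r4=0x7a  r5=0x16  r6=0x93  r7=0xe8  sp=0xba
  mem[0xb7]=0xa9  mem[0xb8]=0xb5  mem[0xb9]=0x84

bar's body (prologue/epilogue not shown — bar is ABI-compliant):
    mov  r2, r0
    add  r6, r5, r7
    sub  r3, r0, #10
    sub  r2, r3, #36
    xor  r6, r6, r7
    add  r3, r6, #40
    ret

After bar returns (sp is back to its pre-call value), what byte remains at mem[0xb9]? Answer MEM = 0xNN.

MEM = 0x0e

prologue: push r2 → mem[0xb9]=0x0e, sp=0xb9
prologue: push r6 → mem[0xb8]=0x93, sp=0xb8
body[0] mov  r2, r0 → r2=0x48
body[1] add  r6, r5, r7 → r6=0xfe
body[2] sub  r3, r0, #10 → r3=0x3e
body[3] sub  r2, r3, #36 → r2=0x1a
body[4] xor  r6, r6, r7 → r6=0x16
body[5] add  r3, r6, #40 → r3=0x3e
epilogue: pop r6=0x93, sp=0xb9
epilogue: pop r2=0x0e, sp=0xba
prologue pushed ['r2', 'r6'] at ['0xb9', '0xb8']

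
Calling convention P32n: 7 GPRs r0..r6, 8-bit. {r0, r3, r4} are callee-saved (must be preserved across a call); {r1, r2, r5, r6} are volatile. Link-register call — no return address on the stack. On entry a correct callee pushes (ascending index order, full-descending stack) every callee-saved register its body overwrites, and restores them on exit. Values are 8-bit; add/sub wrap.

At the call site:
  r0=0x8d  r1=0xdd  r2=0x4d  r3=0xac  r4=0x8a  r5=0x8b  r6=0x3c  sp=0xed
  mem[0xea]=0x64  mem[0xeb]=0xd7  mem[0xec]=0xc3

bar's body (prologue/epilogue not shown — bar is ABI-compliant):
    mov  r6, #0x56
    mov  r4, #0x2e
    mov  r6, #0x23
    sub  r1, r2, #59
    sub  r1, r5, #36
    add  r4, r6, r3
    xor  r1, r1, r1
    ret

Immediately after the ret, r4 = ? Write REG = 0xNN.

prologue: push r4 → mem[0xec]=0x8a, sp=0xec
body[0] mov  r6, #0x56 → r6=0x56
body[1] mov  r4, #0x2e → r4=0x2e
body[2] mov  r6, #0x23 → r6=0x23
body[3] sub  r1, r2, #59 → r1=0x12
body[4] sub  r1, r5, #36 → r1=0x67
body[5] add  r4, r6, r3 → r4=0xcf
body[6] xor  r1, r1, r1 → r1=0x00
epilogue: pop r4=0x8a, sp=0xed
r4 is callee-saved → restored

REG = 0x8a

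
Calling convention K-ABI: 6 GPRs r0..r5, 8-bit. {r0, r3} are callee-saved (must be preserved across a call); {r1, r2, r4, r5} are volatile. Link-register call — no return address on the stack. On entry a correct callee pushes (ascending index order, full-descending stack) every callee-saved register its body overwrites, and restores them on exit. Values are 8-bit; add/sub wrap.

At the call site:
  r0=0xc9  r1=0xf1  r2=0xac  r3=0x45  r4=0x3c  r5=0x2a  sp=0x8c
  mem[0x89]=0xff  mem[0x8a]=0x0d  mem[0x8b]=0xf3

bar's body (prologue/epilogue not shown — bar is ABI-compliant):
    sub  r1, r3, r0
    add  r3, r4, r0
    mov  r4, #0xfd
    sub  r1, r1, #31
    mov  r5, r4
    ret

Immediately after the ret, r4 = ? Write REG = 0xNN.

prologue: push r3 -> mem[0x8b]=0x45, sp=0x8b
body[0] sub  r1, r3, r0 -> r1=0x7c
body[1] add  r3, r4, r0 -> r3=0x05
body[2] mov  r4, #0xfd -> r4=0xfd
body[3] sub  r1, r1, #31 -> r1=0x5d
body[4] mov  r5, r4 -> r5=0xfd
epilogue: pop r3=0x45, sp=0x8c
r4 is caller-saved -> body value

REG = 0xfd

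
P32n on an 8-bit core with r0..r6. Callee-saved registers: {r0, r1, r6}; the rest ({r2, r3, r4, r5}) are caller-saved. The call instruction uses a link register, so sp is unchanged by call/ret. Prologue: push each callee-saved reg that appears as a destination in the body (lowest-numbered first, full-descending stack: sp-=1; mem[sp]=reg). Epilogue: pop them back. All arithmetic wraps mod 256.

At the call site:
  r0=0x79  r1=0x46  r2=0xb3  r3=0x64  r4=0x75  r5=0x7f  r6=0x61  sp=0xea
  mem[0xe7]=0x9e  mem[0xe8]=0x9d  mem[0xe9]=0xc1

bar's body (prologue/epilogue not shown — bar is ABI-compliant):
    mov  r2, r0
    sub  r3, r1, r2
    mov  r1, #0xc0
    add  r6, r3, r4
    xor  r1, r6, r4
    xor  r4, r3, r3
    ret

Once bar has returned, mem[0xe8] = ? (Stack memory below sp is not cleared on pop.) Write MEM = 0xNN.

MEM = 0x61

prologue: push r1 → mem[0xe9]=0x46, sp=0xe9
prologue: push r6 → mem[0xe8]=0x61, sp=0xe8
body[0] mov  r2, r0 → r2=0x79
body[1] sub  r3, r1, r2 → r3=0xcd
body[2] mov  r1, #0xc0 → r1=0xc0
body[3] add  r6, r3, r4 → r6=0x42
body[4] xor  r1, r6, r4 → r1=0x37
body[5] xor  r4, r3, r3 → r4=0x00
epilogue: pop r6=0x61, sp=0xe9
epilogue: pop r1=0x46, sp=0xea
prologue pushed ['r1', 'r6'] at ['0xe9', '0xe8']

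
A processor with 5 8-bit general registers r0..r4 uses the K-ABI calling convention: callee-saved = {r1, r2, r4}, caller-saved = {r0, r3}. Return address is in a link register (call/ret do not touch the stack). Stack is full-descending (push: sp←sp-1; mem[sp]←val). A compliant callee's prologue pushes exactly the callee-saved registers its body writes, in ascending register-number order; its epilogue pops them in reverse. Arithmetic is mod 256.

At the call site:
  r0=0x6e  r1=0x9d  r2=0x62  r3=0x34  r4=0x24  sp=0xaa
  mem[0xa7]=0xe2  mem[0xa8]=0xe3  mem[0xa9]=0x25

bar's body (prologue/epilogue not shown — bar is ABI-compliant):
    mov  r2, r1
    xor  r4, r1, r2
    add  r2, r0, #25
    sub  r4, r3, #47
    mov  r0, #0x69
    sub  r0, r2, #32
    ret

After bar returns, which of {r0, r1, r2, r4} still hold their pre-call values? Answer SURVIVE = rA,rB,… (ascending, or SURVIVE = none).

SURVIVE = r1,r2,r4

prologue: push r2 -> mem[0xa9]=0x62, sp=0xa9
prologue: push r4 -> mem[0xa8]=0x24, sp=0xa8
body[0] mov  r2, r1 -> r2=0x9d
body[1] xor  r4, r1, r2 -> r4=0x00
body[2] add  r2, r0, #25 -> r2=0x87
body[3] sub  r4, r3, #47 -> r4=0x05
body[4] mov  r0, #0x69 -> r0=0x69
body[5] sub  r0, r2, #32 -> r0=0x67
epilogue: pop r4=0x24, sp=0xa9
epilogue: pop r2=0x62, sp=0xaa
r0: caller-saved, written=True
r1: callee-saved, written=False
r2: callee-saved, written=True
r4: callee-saved, written=True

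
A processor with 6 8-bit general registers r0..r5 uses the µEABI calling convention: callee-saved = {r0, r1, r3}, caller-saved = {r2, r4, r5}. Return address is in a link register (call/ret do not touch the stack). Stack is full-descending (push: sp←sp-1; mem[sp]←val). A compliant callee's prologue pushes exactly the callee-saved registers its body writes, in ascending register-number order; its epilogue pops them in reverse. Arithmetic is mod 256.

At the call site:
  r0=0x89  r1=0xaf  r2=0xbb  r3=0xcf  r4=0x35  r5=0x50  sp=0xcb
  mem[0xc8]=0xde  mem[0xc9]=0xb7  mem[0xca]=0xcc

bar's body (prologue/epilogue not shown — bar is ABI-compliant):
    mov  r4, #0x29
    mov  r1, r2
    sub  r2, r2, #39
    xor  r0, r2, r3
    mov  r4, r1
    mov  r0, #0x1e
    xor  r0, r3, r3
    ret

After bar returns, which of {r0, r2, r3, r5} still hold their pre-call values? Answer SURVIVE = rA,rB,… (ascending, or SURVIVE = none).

prologue: push r0 -> mem[0xca]=0x89, sp=0xca
prologue: push r1 -> mem[0xc9]=0xaf, sp=0xc9
body[0] mov  r4, #0x29 -> r4=0x29
body[1] mov  r1, r2 -> r1=0xbb
body[2] sub  r2, r2, #39 -> r2=0x94
body[3] xor  r0, r2, r3 -> r0=0x5b
body[4] mov  r4, r1 -> r4=0xbb
body[5] mov  r0, #0x1e -> r0=0x1e
body[6] xor  r0, r3, r3 -> r0=0x00
epilogue: pop r1=0xaf, sp=0xca
epilogue: pop r0=0x89, sp=0xcb
r0: callee-saved, written=True
r2: caller-saved, written=True
r3: callee-saved, written=False
r5: caller-saved, written=False

SURVIVE = r0,r3,r5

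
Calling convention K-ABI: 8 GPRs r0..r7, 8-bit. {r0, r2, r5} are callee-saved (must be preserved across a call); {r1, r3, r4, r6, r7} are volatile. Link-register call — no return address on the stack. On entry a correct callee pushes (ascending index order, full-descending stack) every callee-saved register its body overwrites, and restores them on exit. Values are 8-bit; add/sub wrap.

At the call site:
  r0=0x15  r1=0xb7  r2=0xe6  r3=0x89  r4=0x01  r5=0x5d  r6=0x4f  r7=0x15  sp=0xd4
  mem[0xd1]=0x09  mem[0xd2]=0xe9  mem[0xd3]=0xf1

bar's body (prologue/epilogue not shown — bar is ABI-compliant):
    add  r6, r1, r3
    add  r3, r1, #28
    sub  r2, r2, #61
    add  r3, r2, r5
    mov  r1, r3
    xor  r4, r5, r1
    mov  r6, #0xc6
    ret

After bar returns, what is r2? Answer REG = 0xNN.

prologue: push r2 -> mem[0xd3]=0xe6, sp=0xd3
body[0] add  r6, r1, r3 -> r6=0x40
body[1] add  r3, r1, #28 -> r3=0xd3
body[2] sub  r2, r2, #61 -> r2=0xa9
body[3] add  r3, r2, r5 -> r3=0x06
body[4] mov  r1, r3 -> r1=0x06
body[5] xor  r4, r5, r1 -> r4=0x5b
body[6] mov  r6, #0xc6 -> r6=0xc6
epilogue: pop r2=0xe6, sp=0xd4
r2 is callee-saved -> restored

REG = 0xe6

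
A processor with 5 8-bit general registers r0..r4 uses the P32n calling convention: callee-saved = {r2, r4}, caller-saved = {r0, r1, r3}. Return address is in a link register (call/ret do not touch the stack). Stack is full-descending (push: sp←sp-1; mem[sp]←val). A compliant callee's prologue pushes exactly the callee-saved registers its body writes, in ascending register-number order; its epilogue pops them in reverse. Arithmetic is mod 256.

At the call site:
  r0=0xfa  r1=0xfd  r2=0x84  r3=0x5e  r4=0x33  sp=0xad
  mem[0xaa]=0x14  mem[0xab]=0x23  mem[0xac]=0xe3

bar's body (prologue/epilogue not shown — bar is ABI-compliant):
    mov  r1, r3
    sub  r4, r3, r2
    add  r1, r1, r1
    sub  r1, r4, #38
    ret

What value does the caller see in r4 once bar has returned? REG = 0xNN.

prologue: push r4 → mem[0xac]=0x33, sp=0xac
body[0] mov  r1, r3 → r1=0x5e
body[1] sub  r4, r3, r2 → r4=0xda
body[2] add  r1, r1, r1 → r1=0xbc
body[3] sub  r1, r4, #38 → r1=0xb4
epilogue: pop r4=0x33, sp=0xad
r4 is callee-saved → restored

REG = 0x33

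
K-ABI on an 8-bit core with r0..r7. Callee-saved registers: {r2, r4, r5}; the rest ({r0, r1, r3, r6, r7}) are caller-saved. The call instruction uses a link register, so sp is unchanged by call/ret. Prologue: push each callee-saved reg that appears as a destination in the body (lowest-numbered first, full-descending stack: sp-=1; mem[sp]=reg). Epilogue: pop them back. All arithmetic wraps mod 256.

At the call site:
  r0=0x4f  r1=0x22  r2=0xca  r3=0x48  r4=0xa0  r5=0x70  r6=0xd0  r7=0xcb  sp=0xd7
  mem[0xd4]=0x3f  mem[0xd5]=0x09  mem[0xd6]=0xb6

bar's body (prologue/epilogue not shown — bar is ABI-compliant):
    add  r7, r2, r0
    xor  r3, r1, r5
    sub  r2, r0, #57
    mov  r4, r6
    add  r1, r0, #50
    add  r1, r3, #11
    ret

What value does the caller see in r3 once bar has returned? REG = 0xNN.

prologue: push r2 → mem[0xd6]=0xca, sp=0xd6
prologue: push r4 → mem[0xd5]=0xa0, sp=0xd5
body[0] add  r7, r2, r0 → r7=0x19
body[1] xor  r3, r1, r5 → r3=0x52
body[2] sub  r2, r0, #57 → r2=0x16
body[3] mov  r4, r6 → r4=0xd0
body[4] add  r1, r0, #50 → r1=0x81
body[5] add  r1, r3, #11 → r1=0x5d
epilogue: pop r4=0xa0, sp=0xd6
epilogue: pop r2=0xca, sp=0xd7
r3 is caller-saved → body value

REG = 0x52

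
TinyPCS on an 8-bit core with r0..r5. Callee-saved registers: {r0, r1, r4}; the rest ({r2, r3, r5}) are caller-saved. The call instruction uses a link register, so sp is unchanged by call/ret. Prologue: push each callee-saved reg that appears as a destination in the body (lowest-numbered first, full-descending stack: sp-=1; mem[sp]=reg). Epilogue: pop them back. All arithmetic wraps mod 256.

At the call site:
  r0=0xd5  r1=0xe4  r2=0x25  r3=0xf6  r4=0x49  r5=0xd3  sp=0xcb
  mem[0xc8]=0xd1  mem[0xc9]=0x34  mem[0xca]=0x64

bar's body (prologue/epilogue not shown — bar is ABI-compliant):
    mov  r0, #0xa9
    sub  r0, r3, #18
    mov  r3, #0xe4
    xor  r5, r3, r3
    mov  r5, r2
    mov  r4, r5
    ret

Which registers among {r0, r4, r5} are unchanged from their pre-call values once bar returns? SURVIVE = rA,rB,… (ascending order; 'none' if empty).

prologue: push r0 -> mem[0xca]=0xd5, sp=0xca
prologue: push r4 -> mem[0xc9]=0x49, sp=0xc9
body[0] mov  r0, #0xa9 -> r0=0xa9
body[1] sub  r0, r3, #18 -> r0=0xe4
body[2] mov  r3, #0xe4 -> r3=0xe4
body[3] xor  r5, r3, r3 -> r5=0x00
body[4] mov  r5, r2 -> r5=0x25
body[5] mov  r4, r5 -> r4=0x25
epilogue: pop r4=0x49, sp=0xca
epilogue: pop r0=0xd5, sp=0xcb
r0: callee-saved, written=True
r4: callee-saved, written=True
r5: caller-saved, written=True

SURVIVE = r0,r4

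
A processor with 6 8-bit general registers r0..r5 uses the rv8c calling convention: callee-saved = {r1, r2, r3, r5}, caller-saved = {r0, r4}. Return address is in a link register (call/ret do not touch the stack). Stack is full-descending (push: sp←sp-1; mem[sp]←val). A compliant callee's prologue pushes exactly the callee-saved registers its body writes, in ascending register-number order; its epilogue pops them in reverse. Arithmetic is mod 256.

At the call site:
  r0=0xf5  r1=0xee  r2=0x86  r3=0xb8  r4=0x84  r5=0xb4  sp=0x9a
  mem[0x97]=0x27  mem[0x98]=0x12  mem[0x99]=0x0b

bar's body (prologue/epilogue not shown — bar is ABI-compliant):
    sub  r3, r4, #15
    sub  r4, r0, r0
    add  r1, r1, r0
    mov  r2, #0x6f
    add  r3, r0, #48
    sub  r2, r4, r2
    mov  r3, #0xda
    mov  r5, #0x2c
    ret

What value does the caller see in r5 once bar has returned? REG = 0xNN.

prologue: push r1 → mem[0x99]=0xee, sp=0x99
prologue: push r2 → mem[0x98]=0x86, sp=0x98
prologue: push r3 → mem[0x97]=0xb8, sp=0x97
prologue: push r5 → mem[0x96]=0xb4, sp=0x96
body[0] sub  r3, r4, #15 → r3=0x75
body[1] sub  r4, r0, r0 → r4=0x00
body[2] add  r1, r1, r0 → r1=0xe3
body[3] mov  r2, #0x6f → r2=0x6f
body[4] add  r3, r0, #48 → r3=0x25
body[5] sub  r2, r4, r2 → r2=0x91
body[6] mov  r3, #0xda → r3=0xda
body[7] mov  r5, #0x2c → r5=0x2c
epilogue: pop r5=0xb4, sp=0x97
epilogue: pop r3=0xb8, sp=0x98
epilogue: pop r2=0x86, sp=0x99
epilogue: pop r1=0xee, sp=0x9a
r5 is callee-saved → restored

REG = 0xb4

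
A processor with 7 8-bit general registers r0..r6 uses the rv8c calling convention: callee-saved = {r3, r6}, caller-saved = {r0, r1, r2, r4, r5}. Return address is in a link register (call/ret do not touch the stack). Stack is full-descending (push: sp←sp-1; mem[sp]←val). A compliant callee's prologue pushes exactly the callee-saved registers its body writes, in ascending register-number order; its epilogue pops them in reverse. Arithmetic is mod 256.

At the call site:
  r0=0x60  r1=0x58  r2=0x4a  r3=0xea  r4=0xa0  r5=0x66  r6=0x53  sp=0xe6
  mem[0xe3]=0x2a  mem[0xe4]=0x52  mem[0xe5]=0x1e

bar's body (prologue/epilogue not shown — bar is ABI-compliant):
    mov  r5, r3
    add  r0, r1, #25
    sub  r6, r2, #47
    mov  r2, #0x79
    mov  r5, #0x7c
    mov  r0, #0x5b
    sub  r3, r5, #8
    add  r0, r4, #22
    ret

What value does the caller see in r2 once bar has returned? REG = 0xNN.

REG = 0x79

prologue: push r3 → mem[0xe5]=0xea, sp=0xe5
prologue: push r6 → mem[0xe4]=0x53, sp=0xe4
body[0] mov  r5, r3 → r5=0xea
body[1] add  r0, r1, #25 → r0=0x71
body[2] sub  r6, r2, #47 → r6=0x1b
body[3] mov  r2, #0x79 → r2=0x79
body[4] mov  r5, #0x7c → r5=0x7c
body[5] mov  r0, #0x5b → r0=0x5b
body[6] sub  r3, r5, #8 → r3=0x74
body[7] add  r0, r4, #22 → r0=0xb6
epilogue: pop r6=0x53, sp=0xe5
epilogue: pop r3=0xea, sp=0xe6
r2 is caller-saved → body value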